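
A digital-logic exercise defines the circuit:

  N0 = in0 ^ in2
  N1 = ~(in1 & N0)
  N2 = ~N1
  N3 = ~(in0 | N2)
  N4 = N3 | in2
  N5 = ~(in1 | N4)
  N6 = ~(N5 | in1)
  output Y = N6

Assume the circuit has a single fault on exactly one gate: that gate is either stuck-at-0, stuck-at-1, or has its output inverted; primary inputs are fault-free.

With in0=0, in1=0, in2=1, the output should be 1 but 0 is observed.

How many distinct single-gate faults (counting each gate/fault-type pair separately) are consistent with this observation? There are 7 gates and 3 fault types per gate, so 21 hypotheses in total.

Fault-free: N0=1, N1=1, N2=0, N3=1, N4=1, N5=0, N6=1 → 1. Observed 0.
  N0: none of the 3 fault types match ✗
  N1: none of the 3 fault types match ✗
  N2: none of the 3 fault types match ✗
  N3: none of the 3 fault types match ✗
  N4: stuck-at-0, inverted output ✓; others ✗
  N5: stuck-at-1, inverted output ✓; others ✗
  N6: stuck-at-0, inverted output ✓; others ✗
Consistent faults: {N4 stuck-at-0, N4 inverted output, N5 stuck-at-1, N5 inverted output, N6 stuck-at-0, N6 inverted output} — 6 in all.

6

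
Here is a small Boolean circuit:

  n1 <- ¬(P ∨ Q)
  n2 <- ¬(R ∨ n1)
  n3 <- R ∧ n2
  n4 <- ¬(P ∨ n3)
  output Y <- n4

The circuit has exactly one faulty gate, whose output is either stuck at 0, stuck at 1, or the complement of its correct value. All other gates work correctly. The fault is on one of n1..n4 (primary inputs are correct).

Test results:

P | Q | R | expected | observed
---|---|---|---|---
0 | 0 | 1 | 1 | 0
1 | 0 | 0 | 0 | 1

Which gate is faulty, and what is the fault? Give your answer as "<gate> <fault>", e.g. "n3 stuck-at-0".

Fault-free values for test 1 (P=0, Q=0, R=1): n1=1, n2=0, n3=0, n4=1, giving Y=1. Observed 0.
Test 1: faults giving observed 0 are {n2 stuck-at-1, n2 inverted output, n3 stuck-at-1, n3 inverted output, n4 stuck-at-0, n4 inverted output}.
Test 2 (P=1, Q=0, R=0): fault-free n1=0, n2=1, n3=0, n4=0 → 0; observed 1. Eliminates n2 stuck-at-1, n2 inverted output, n3 stuck-at-1, n3 inverted output, n4 stuck-at-0.
Only n4 inverted output is consistent with every test.

n4 inverted output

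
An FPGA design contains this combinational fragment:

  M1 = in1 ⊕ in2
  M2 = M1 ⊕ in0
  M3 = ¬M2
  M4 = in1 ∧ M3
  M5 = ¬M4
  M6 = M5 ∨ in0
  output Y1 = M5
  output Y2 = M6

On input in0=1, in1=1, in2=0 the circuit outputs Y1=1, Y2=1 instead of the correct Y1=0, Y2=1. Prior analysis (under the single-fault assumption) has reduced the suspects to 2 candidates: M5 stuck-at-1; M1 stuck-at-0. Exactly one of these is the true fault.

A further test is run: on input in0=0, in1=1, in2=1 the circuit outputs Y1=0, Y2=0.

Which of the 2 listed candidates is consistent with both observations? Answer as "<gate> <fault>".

Evaluate each candidate on input in0=0, in1=1, in2=1:
  M5 stuck-at-1: M1=0, M2=0, M3=1, M4=1, M5=1 [stuck-at-1], M6=1 → Y1=1, Y2=1 — eliminated
  M1 stuck-at-0: M1=0 [stuck-at-0], M2=0, M3=1, M4=1, M5=0, M6=0 → Y1=0, Y2=0 — matches
Only M1 stuck-at-0 reproduces the observed Y1=0, Y2=0.

M1 stuck-at-0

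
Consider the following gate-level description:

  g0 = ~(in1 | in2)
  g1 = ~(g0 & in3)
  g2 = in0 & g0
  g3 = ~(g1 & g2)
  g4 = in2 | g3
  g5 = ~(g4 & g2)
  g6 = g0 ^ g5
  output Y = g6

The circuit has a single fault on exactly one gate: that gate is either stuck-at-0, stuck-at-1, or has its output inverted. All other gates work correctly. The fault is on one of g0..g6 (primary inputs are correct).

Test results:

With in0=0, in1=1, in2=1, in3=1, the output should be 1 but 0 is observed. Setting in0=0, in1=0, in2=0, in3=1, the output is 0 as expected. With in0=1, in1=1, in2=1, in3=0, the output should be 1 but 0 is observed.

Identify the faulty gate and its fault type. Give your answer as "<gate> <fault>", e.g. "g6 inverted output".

Fault-free values for test 1 (in0=0, in1=1, in2=1, in3=1): g0=0, g1=1, g2=0, g3=1, g4=1, g5=1, g6=1, giving Y=1. Observed 0.
Test 1: faults giving observed 0 are {g0 stuck-at-1, g0 inverted output, g2 stuck-at-1, g2 inverted output, g5 stuck-at-0, g5 inverted output, g6 stuck-at-0, g6 inverted output}.
Test 2 (in0=0, in1=0, in2=0, in3=1): fault-free g0=1, g1=0, g2=0, g3=1, g4=1, g5=1, g6=0 → 0; observed 0. Eliminates g0 inverted output, g2 stuck-at-1, g2 inverted output, g5 stuck-at-0, g5 inverted output, g6 inverted output.
Test 3 (in0=1, in1=1, in2=1, in3=0): fault-free g0=0, g1=1, g2=0, g3=1, g4=1, g5=1, g6=1 → 1; observed 0. Eliminates g0 stuck-at-1.
Only g6 stuck-at-0 is consistent with every test.

g6 stuck-at-0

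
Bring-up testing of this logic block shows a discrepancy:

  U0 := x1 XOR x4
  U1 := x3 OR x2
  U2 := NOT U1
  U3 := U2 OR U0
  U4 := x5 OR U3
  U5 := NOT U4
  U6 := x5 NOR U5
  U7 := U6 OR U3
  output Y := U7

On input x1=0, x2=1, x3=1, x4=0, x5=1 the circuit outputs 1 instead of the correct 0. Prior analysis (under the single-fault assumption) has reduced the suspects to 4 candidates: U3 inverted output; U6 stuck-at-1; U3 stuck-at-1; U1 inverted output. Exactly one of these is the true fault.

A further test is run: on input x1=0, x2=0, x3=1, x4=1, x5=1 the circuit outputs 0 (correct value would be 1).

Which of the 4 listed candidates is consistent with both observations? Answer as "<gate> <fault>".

Evaluate each candidate on input x1=0, x2=0, x3=1, x4=1, x5=1:
  U3 inverted output: U0=1, U1=1, U2=0, U3=0 [inverted output], U4=1, U5=0, U6=0, U7=0 → 0 — matches
  U6 stuck-at-1: U0=1, U1=1, U2=0, U3=1, U4=1, U5=0, U6=1 [stuck-at-1], U7=1 → 1 — eliminated
  U3 stuck-at-1: U0=1, U1=1, U2=0, U3=1 [stuck-at-1], U4=1, U5=0, U6=0, U7=1 → 1 — eliminated
  U1 inverted output: U0=1, U1=0 [inverted output], U2=1, U3=1, U4=1, U5=0, U6=0, U7=1 → 1 — eliminated
Only U3 inverted output reproduces the observed 0.

U3 inverted output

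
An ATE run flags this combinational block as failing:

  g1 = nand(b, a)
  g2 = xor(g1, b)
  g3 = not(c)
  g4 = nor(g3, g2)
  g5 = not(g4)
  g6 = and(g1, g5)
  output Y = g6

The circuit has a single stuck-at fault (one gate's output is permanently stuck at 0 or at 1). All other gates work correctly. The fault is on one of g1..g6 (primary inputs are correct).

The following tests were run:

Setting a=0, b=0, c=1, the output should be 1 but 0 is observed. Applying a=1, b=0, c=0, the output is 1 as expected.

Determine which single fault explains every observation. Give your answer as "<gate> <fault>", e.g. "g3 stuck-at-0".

g2 stuck-at-0

Fault-free values for test 1 (a=0, b=0, c=1): g1=1, g2=1, g3=0, g4=0, g5=1, g6=1, giving Y=1. Observed 0.
Test 1: faults giving observed 0 are {g1 stuck-at-0, g2 stuck-at-0, g4 stuck-at-1, g5 stuck-at-0, g6 stuck-at-0}.
Test 2 (a=1, b=0, c=0): fault-free g1=1, g2=1, g3=1, g4=0, g5=1, g6=1 → 1; observed 1. Eliminates g1 stuck-at-0, g4 stuck-at-1, g5 stuck-at-0, g6 stuck-at-0.
Only g2 stuck-at-0 is consistent with every test.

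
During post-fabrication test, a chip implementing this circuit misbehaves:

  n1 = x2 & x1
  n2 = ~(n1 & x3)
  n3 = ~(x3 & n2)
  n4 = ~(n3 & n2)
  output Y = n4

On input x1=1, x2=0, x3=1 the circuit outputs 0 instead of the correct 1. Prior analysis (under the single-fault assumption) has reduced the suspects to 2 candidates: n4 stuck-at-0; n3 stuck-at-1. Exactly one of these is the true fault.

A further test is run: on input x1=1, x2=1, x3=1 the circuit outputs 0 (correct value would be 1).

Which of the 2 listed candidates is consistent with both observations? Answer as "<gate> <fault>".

Evaluate each candidate on input x1=1, x2=1, x3=1:
  n4 stuck-at-0: n1=1, n2=0, n3=1, n4=0 [stuck-at-0] → 0 — matches
  n3 stuck-at-1: n1=1, n2=0, n3=1 [stuck-at-1], n4=1 → 1 — eliminated
Only n4 stuck-at-0 reproduces the observed 0.

n4 stuck-at-0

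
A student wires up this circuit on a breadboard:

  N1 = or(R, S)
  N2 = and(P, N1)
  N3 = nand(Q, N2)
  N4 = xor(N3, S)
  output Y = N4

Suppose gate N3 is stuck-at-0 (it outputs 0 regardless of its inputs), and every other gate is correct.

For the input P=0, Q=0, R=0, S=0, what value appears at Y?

0

Propagate with N3 forced: N1=0, N2=0, N3=0 [stuck-at-0], N4=0.
So Y = 0. (Without the fault it would be 1.)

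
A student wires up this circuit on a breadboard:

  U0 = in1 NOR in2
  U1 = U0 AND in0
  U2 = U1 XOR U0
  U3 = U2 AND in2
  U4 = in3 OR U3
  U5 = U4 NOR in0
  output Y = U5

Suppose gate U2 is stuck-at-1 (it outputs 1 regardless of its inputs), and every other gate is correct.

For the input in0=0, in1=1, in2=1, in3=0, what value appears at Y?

0

Propagate with U2 forced: U0=0, U1=0, U2=1 [stuck-at-1], U3=1, U4=1, U5=0.
So Y = 0. (Without the fault it would be 1.)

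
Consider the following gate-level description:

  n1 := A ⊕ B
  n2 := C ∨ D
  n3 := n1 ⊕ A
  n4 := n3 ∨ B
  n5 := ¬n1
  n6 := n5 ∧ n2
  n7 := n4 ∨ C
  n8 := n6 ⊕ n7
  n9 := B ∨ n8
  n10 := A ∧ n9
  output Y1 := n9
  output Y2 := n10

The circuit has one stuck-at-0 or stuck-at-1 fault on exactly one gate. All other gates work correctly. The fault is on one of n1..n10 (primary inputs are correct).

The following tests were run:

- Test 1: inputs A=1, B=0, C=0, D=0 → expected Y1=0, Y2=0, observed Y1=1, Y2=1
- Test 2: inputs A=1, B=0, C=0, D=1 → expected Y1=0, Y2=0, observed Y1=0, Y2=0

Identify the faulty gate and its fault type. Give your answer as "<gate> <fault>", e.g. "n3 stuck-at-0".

n1 stuck-at-0

Fault-free values for test 1 (A=1, B=0, C=0, D=0): n1=1, n2=0, n3=0, n4=0, n5=0, n6=0, n7=0, n8=0, n9=0, n10=0, giving Y1=0, Y2=0. Observed Y1=1, Y2=1.
Test 1: faults giving observed Y1=1, Y2=1 are {n1 stuck-at-0, n3 stuck-at-1, n4 stuck-at-1, n6 stuck-at-1, n7 stuck-at-1, n8 stuck-at-1, n9 stuck-at-1}.
Test 2 (A=1, B=0, C=0, D=1): fault-free n1=1, n2=1, n3=0, n4=0, n5=0, n6=0, n7=0, n8=0, n9=0, n10=0 → Y1=0, Y2=0; observed Y1=0, Y2=0. Eliminates n3 stuck-at-1, n4 stuck-at-1, n6 stuck-at-1, n7 stuck-at-1, n8 stuck-at-1, n9 stuck-at-1.
Only n1 stuck-at-0 is consistent with every test.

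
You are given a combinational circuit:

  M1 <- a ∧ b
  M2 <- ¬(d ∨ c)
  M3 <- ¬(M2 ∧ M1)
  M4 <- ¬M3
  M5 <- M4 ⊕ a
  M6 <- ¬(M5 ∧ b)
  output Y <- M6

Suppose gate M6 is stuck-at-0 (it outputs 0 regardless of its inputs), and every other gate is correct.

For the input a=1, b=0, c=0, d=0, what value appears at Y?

0

Propagate with M6 forced: M1=0, M2=1, M3=1, M4=0, M5=1, M6=0 [stuck-at-0].
So Y = 0. (Without the fault it would be 1.)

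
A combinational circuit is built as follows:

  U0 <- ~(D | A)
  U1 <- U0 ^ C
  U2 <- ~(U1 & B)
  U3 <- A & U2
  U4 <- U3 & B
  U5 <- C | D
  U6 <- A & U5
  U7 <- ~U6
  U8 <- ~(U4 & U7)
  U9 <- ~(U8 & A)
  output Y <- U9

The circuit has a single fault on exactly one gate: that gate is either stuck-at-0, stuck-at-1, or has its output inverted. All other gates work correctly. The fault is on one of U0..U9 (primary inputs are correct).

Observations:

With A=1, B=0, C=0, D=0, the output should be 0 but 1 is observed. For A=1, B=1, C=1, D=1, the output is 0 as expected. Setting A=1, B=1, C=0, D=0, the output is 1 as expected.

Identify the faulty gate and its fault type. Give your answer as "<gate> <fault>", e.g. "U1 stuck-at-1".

Fault-free values for test 1 (A=1, B=0, C=0, D=0): U0=0, U1=0, U2=1, U3=1, U4=0, U5=0, U6=0, U7=1, U8=1, U9=0, giving Y=0. Observed 1.
Test 1: faults giving observed 1 are {U4 stuck-at-1, U4 inverted output, U8 stuck-at-0, U8 inverted output, U9 stuck-at-1, U9 inverted output}.
Test 2 (A=1, B=1, C=1, D=1): fault-free U0=0, U1=1, U2=0, U3=0, U4=0, U5=1, U6=1, U7=0, U8=1, U9=0 → 0; observed 0. Eliminates U8 stuck-at-0, U8 inverted output, U9 stuck-at-1, U9 inverted output.
Test 3 (A=1, B=1, C=0, D=0): fault-free U0=0, U1=0, U2=1, U3=1, U4=1, U5=0, U6=0, U7=1, U8=0, U9=1 → 1; observed 1. Eliminates U4 inverted output.
Only U4 stuck-at-1 is consistent with every test.

U4 stuck-at-1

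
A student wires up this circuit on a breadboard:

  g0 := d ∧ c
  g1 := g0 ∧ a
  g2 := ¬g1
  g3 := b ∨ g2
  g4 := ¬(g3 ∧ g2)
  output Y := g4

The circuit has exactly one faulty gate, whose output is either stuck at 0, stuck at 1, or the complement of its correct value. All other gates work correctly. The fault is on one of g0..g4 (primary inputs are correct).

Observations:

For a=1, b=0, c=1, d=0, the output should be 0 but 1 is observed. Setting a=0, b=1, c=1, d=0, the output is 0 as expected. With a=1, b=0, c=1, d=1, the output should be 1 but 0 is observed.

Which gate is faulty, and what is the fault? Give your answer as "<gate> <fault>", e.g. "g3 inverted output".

g0 inverted output

Fault-free values for test 1 (a=1, b=0, c=1, d=0): g0=0, g1=0, g2=1, g3=1, g4=0, giving Y=0. Observed 1.
Test 1: faults giving observed 1 are {g0 stuck-at-1, g0 inverted output, g1 stuck-at-1, g1 inverted output, g2 stuck-at-0, g2 inverted output, g3 stuck-at-0, g3 inverted output, g4 stuck-at-1, g4 inverted output}.
Test 2 (a=0, b=1, c=1, d=0): fault-free g0=0, g1=0, g2=1, g3=1, g4=0 → 0; observed 0. Eliminates g1 stuck-at-1, g1 inverted output, g2 stuck-at-0, g2 inverted output, g3 stuck-at-0, g3 inverted output, g4 stuck-at-1, g4 inverted output.
Test 3 (a=1, b=0, c=1, d=1): fault-free g0=1, g1=1, g2=0, g3=0, g4=1 → 1; observed 0. Eliminates g0 stuck-at-1.
Only g0 inverted output is consistent with every test.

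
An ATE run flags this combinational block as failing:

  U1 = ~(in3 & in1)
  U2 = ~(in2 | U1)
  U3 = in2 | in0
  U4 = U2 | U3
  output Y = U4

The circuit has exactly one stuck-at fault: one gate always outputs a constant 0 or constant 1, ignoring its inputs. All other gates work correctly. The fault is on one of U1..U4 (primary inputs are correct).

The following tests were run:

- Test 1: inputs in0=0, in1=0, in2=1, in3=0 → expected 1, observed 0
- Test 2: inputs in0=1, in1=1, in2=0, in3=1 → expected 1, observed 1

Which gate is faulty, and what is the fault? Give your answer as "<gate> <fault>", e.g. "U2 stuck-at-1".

Fault-free values for test 1 (in0=0, in1=0, in2=1, in3=0): U1=1, U2=0, U3=1, U4=1, giving Y=1. Observed 0.
Test 1: faults giving observed 0 are {U3 stuck-at-0, U4 stuck-at-0}.
Test 2 (in0=1, in1=1, in2=0, in3=1): fault-free U1=0, U2=1, U3=1, U4=1 → 1; observed 1. Eliminates U4 stuck-at-0.
Only U3 stuck-at-0 is consistent with every test.

U3 stuck-at-0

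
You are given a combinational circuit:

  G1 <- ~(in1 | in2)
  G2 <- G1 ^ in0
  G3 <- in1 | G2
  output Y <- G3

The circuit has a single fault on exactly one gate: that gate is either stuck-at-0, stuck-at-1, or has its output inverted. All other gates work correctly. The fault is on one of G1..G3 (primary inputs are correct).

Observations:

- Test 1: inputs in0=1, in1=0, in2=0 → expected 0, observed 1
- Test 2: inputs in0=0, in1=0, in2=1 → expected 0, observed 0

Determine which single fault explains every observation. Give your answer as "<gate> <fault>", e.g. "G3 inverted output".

Fault-free values for test 1 (in0=1, in1=0, in2=0): G1=1, G2=0, G3=0, giving Y=0. Observed 1.
Test 1: faults giving observed 1 are {G1 stuck-at-0, G1 inverted output, G2 stuck-at-1, G2 inverted output, G3 stuck-at-1, G3 inverted output}.
Test 2 (in0=0, in1=0, in2=1): fault-free G1=0, G2=0, G3=0 → 0; observed 0. Eliminates G1 inverted output, G2 stuck-at-1, G2 inverted output, G3 stuck-at-1, G3 inverted output.
Only G1 stuck-at-0 is consistent with every test.

G1 stuck-at-0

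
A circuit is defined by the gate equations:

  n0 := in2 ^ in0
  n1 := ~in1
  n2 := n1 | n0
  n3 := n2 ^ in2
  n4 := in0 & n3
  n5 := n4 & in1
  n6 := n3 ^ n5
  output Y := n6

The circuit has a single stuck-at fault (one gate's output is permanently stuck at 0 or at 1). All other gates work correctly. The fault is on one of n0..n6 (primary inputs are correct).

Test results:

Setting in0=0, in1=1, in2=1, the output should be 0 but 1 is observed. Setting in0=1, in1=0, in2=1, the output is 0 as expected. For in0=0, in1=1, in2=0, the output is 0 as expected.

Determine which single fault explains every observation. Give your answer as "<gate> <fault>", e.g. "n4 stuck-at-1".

n0 stuck-at-0

Fault-free values for test 1 (in0=0, in1=1, in2=1): n0=1, n1=0, n2=1, n3=0, n4=0, n5=0, n6=0, giving Y=0. Observed 1.
Test 1: faults giving observed 1 are {n0 stuck-at-0, n2 stuck-at-0, n3 stuck-at-1, n4 stuck-at-1, n5 stuck-at-1, n6 stuck-at-1}.
Test 2 (in0=1, in1=0, in2=1): fault-free n0=0, n1=1, n2=1, n3=0, n4=0, n5=0, n6=0 → 0; observed 0. Eliminates n2 stuck-at-0, n3 stuck-at-1, n5 stuck-at-1, n6 stuck-at-1.
Test 3 (in0=0, in1=1, in2=0): fault-free n0=0, n1=0, n2=0, n3=0, n4=0, n5=0, n6=0 → 0; observed 0. Eliminates n4 stuck-at-1.
Only n0 stuck-at-0 is consistent with every test.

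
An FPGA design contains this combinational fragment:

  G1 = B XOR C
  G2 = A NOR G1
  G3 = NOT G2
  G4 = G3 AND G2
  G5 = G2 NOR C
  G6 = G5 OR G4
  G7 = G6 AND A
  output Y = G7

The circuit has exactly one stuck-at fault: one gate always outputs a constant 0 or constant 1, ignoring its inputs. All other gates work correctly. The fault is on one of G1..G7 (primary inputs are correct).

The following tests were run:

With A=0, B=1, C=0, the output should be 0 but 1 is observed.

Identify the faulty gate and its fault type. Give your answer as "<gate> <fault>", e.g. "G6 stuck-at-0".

G7 stuck-at-1

Fault-free values for test 1 (A=0, B=1, C=0): G1=1, G2=0, G3=1, G4=0, G5=1, G6=1, G7=0, giving Y=0. Observed 1.
Test 1: faults giving observed 1 are {G7 stuck-at-1}.
Only G7 stuck-at-1 is consistent with every test.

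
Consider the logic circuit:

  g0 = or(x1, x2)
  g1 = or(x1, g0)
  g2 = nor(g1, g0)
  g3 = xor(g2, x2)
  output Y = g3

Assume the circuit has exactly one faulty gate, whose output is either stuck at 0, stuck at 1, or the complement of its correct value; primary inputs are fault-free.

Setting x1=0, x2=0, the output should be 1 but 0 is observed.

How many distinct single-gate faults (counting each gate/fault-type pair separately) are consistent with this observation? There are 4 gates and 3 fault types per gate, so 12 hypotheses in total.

8

Fault-free: g0=0, g1=0, g2=1, g3=1 → 1. Observed 0.
  g0 stuck-at-0: output 1 ✗
  g0 stuck-at-1: output 0 ✓
  g0 inverted output: output 0 ✓
  g1 stuck-at-0: output 1 ✗
  g1 stuck-at-1: output 0 ✓
  g1 inverted output: output 0 ✓
  g2 stuck-at-0: output 0 ✓
  g2 stuck-at-1: output 1 ✗
  g2 inverted output: output 0 ✓
  g3 stuck-at-0: output 0 ✓
  g3 stuck-at-1: output 1 ✗
  g3 inverted output: output 0 ✓
Consistent faults: {g0 stuck-at-1, g0 inverted output, g1 stuck-at-1, g1 inverted output, g2 stuck-at-0, g2 inverted output, g3 stuck-at-0, g3 inverted output} — 8 in all.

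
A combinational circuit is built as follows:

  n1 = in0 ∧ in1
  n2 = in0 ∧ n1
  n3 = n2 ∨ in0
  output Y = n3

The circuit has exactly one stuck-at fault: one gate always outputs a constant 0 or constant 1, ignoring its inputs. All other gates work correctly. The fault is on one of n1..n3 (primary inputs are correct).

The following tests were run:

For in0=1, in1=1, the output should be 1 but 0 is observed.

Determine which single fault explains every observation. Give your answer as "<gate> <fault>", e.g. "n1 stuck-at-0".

Fault-free values for test 1 (in0=1, in1=1): n1=1, n2=1, n3=1, giving Y=1. Observed 0.
Test 1: faults giving observed 0 are {n3 stuck-at-0}.
Only n3 stuck-at-0 is consistent with every test.

n3 stuck-at-0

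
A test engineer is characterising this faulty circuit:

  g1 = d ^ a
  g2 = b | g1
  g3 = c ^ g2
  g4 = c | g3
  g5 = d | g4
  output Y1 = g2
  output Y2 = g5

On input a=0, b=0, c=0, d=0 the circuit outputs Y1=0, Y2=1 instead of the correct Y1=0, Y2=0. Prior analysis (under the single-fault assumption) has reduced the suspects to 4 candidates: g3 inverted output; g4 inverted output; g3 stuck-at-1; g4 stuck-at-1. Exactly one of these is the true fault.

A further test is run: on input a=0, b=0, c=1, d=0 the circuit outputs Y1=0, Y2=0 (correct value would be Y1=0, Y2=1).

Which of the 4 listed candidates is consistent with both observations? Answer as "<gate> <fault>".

g4 inverted output

Evaluate each candidate on input a=0, b=0, c=1, d=0:
  g3 inverted output: g1=0, g2=0, g3=0 [inverted output], g4=1, g5=1 → Y1=0, Y2=1 — eliminated
  g4 inverted output: g1=0, g2=0, g3=1, g4=0 [inverted output], g5=0 → Y1=0, Y2=0 — matches
  g3 stuck-at-1: g1=0, g2=0, g3=1 [stuck-at-1], g4=1, g5=1 → Y1=0, Y2=1 — eliminated
  g4 stuck-at-1: g1=0, g2=0, g3=1, g4=1 [stuck-at-1], g5=1 → Y1=0, Y2=1 — eliminated
Only g4 inverted output reproduces the observed Y1=0, Y2=0.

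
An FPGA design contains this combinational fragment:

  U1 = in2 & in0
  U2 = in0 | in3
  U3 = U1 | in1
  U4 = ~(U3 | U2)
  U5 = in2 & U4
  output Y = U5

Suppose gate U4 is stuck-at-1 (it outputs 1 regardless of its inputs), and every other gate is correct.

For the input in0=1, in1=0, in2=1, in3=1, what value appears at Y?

Propagate with U4 forced: U1=1, U2=1, U3=1, U4=1 [stuck-at-1], U5=1.
So Y = 1. (Without the fault it would be 0.)

1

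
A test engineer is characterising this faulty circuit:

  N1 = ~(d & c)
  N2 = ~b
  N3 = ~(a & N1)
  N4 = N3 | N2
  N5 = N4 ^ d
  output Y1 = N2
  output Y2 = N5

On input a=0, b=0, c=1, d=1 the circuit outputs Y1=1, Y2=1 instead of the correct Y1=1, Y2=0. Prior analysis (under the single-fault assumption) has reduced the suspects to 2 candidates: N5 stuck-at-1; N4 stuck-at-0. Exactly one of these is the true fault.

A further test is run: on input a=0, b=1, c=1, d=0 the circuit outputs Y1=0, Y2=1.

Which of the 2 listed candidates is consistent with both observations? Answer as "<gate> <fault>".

Evaluate each candidate on input a=0, b=1, c=1, d=0:
  N5 stuck-at-1: N1=1, N2=0, N3=1, N4=1, N5=1 [stuck-at-1] → Y1=0, Y2=1 — matches
  N4 stuck-at-0: N1=1, N2=0, N3=1, N4=0 [stuck-at-0], N5=0 → Y1=0, Y2=0 — eliminated
Only N5 stuck-at-1 reproduces the observed Y1=0, Y2=1.

N5 stuck-at-1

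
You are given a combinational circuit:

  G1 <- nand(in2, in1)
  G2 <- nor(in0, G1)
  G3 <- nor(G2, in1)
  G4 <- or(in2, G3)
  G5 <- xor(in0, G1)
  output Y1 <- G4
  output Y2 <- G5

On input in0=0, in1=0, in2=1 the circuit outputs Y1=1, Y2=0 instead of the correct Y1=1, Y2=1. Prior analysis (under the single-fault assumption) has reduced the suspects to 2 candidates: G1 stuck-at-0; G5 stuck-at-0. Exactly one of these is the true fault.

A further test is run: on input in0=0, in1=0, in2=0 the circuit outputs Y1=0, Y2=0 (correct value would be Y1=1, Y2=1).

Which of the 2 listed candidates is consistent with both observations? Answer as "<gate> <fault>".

Evaluate each candidate on input in0=0, in1=0, in2=0:
  G1 stuck-at-0: G1=0 [stuck-at-0], G2=1, G3=0, G4=0, G5=0 → Y1=0, Y2=0 — matches
  G5 stuck-at-0: G1=1, G2=0, G3=1, G4=1, G5=0 [stuck-at-0] → Y1=1, Y2=0 — eliminated
Only G1 stuck-at-0 reproduces the observed Y1=0, Y2=0.

G1 stuck-at-0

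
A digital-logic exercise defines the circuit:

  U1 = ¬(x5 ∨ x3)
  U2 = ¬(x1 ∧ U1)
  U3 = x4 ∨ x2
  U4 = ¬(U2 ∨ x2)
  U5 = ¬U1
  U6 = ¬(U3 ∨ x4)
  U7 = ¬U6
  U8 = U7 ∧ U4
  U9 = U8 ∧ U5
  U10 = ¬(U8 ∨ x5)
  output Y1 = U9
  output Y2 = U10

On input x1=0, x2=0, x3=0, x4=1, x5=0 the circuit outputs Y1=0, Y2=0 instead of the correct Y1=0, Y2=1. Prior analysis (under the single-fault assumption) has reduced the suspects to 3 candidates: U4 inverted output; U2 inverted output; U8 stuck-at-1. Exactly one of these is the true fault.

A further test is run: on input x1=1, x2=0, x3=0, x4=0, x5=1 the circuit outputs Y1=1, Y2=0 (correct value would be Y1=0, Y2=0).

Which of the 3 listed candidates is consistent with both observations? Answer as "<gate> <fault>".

U8 stuck-at-1

Evaluate each candidate on input x1=1, x2=0, x3=0, x4=0, x5=1:
  U4 inverted output: U1=0, U2=1, U3=0, U4=1 [inverted output], U5=1, U6=1, U7=0, U8=0, U9=0, U10=0 → Y1=0, Y2=0 — eliminated
  U2 inverted output: U1=0, U2=0 [inverted output], U3=0, U4=1, U5=1, U6=1, U7=0, U8=0, U9=0, U10=0 → Y1=0, Y2=0 — eliminated
  U8 stuck-at-1: U1=0, U2=1, U3=0, U4=0, U5=1, U6=1, U7=0, U8=1 [stuck-at-1], U9=1, U10=0 → Y1=1, Y2=0 — matches
Only U8 stuck-at-1 reproduces the observed Y1=1, Y2=0.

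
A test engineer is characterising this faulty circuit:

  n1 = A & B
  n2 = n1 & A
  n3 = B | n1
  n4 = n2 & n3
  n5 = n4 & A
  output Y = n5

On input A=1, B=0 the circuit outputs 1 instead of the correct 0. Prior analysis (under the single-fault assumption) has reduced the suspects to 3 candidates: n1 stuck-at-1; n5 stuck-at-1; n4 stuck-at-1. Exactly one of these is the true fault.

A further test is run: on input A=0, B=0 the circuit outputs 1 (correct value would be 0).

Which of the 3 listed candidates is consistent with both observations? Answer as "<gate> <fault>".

n5 stuck-at-1

Evaluate each candidate on input A=0, B=0:
  n1 stuck-at-1: n1=1 [stuck-at-1], n2=0, n3=1, n4=0, n5=0 → 0 — eliminated
  n5 stuck-at-1: n1=0, n2=0, n3=0, n4=0, n5=1 [stuck-at-1] → 1 — matches
  n4 stuck-at-1: n1=0, n2=0, n3=0, n4=1 [stuck-at-1], n5=0 → 0 — eliminated
Only n5 stuck-at-1 reproduces the observed 1.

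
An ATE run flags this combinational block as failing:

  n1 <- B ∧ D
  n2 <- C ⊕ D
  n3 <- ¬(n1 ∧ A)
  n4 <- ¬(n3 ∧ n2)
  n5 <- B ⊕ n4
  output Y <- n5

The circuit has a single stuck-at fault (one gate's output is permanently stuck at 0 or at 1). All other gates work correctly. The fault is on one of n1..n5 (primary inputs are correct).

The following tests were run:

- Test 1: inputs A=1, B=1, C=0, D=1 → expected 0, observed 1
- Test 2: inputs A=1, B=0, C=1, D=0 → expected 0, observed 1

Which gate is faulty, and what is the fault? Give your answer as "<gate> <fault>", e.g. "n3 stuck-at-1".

n5 stuck-at-1

Fault-free values for test 1 (A=1, B=1, C=0, D=1): n1=1, n2=1, n3=0, n4=1, n5=0, giving Y=0. Observed 1.
Test 1: faults giving observed 1 are {n1 stuck-at-0, n3 stuck-at-1, n4 stuck-at-0, n5 stuck-at-1}.
Test 2 (A=1, B=0, C=1, D=0): fault-free n1=0, n2=1, n3=1, n4=0, n5=0 → 0; observed 1. Eliminates n1 stuck-at-0, n3 stuck-at-1, n4 stuck-at-0.
Only n5 stuck-at-1 is consistent with every test.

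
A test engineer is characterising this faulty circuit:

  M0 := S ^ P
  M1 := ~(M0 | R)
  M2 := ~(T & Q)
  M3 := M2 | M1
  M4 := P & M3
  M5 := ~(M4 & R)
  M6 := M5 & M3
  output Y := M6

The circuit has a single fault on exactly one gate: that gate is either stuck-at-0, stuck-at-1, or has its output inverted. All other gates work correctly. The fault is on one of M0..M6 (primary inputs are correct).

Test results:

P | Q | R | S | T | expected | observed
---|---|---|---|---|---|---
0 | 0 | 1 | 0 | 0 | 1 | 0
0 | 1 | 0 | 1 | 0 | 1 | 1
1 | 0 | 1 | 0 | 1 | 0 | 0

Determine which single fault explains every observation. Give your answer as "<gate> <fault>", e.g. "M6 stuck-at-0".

M4 stuck-at-1

Fault-free values for test 1 (P=0, Q=0, R=1, S=0, T=0): M0=0, M1=0, M2=1, M3=1, M4=0, M5=1, M6=1, giving Y=1. Observed 0.
Test 1: faults giving observed 0 are {M2 stuck-at-0, M2 inverted output, M3 stuck-at-0, M3 inverted output, M4 stuck-at-1, M4 inverted output, M5 stuck-at-0, M5 inverted output, M6 stuck-at-0, M6 inverted output}.
Test 2 (P=0, Q=1, R=0, S=1, T=0): fault-free M0=1, M1=0, M2=1, M3=1, M4=0, M5=1, M6=1 → 1; observed 1. Eliminates M2 stuck-at-0, M2 inverted output, M3 stuck-at-0, M3 inverted output, M5 stuck-at-0, M5 inverted output, M6 stuck-at-0, M6 inverted output.
Test 3 (P=1, Q=0, R=1, S=0, T=1): fault-free M0=1, M1=0, M2=1, M3=1, M4=1, M5=0, M6=0 → 0; observed 0. Eliminates M4 inverted output.
Only M4 stuck-at-1 is consistent with every test.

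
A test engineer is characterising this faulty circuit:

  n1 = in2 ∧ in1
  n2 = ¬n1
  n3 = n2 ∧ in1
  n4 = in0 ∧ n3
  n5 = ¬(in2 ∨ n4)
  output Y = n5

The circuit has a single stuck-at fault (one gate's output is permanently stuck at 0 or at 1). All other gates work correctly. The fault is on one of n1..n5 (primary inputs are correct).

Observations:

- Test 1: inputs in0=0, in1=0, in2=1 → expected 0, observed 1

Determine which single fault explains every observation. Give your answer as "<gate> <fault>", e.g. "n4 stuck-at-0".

Fault-free values for test 1 (in0=0, in1=0, in2=1): n1=0, n2=1, n3=0, n4=0, n5=0, giving Y=0. Observed 1.
Test 1: faults giving observed 1 are {n5 stuck-at-1}.
Only n5 stuck-at-1 is consistent with every test.

n5 stuck-at-1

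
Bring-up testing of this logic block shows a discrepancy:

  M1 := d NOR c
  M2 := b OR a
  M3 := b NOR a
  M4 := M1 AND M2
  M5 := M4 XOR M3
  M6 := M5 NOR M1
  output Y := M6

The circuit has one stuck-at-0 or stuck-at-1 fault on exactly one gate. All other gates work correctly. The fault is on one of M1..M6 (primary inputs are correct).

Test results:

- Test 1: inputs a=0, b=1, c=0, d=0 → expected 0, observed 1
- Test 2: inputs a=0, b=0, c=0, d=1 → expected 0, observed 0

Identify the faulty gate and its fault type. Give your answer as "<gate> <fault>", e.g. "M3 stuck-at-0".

Fault-free values for test 1 (a=0, b=1, c=0, d=0): M1=1, M2=1, M3=0, M4=1, M5=1, M6=0, giving Y=0. Observed 1.
Test 1: faults giving observed 1 are {M1 stuck-at-0, M6 stuck-at-1}.
Test 2 (a=0, b=0, c=0, d=1): fault-free M1=0, M2=0, M3=1, M4=0, M5=1, M6=0 → 0; observed 0. Eliminates M6 stuck-at-1.
Only M1 stuck-at-0 is consistent with every test.

M1 stuck-at-0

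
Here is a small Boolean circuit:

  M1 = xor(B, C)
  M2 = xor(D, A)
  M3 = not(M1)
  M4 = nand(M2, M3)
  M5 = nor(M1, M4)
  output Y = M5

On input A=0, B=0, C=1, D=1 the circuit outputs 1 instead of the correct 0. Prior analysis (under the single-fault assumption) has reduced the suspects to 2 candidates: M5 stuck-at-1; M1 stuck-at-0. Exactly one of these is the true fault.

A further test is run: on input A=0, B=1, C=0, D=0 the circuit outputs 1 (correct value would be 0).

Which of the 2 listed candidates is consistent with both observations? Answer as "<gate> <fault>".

M5 stuck-at-1

Evaluate each candidate on input A=0, B=1, C=0, D=0:
  M5 stuck-at-1: M1=1, M2=0, M3=0, M4=1, M5=1 [stuck-at-1] → 1 — matches
  M1 stuck-at-0: M1=0 [stuck-at-0], M2=0, M3=1, M4=1, M5=0 → 0 — eliminated
Only M5 stuck-at-1 reproduces the observed 1.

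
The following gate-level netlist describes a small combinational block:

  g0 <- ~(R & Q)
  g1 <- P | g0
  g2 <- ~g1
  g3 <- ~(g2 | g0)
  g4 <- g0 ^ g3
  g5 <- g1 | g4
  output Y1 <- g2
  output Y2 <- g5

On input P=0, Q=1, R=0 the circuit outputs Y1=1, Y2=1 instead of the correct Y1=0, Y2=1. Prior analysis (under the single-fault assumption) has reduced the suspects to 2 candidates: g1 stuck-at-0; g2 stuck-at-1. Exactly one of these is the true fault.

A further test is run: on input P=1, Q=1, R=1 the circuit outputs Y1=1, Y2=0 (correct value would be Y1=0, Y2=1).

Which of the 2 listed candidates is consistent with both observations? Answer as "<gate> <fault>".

g1 stuck-at-0

Evaluate each candidate on input P=1, Q=1, R=1:
  g1 stuck-at-0: g0=0, g1=0 [stuck-at-0], g2=1, g3=0, g4=0, g5=0 → Y1=1, Y2=0 — matches
  g2 stuck-at-1: g0=0, g1=1, g2=1 [stuck-at-1], g3=0, g4=0, g5=1 → Y1=1, Y2=1 — eliminated
Only g1 stuck-at-0 reproduces the observed Y1=1, Y2=0.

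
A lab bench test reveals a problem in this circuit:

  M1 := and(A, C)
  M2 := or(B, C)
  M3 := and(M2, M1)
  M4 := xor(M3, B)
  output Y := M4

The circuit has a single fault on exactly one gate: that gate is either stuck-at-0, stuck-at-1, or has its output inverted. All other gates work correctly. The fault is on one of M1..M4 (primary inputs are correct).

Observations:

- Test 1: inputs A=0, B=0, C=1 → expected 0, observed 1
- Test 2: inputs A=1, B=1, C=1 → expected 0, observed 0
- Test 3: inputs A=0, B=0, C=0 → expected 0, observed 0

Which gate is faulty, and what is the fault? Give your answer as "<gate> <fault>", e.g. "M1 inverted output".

M1 stuck-at-1

Fault-free values for test 1 (A=0, B=0, C=1): M1=0, M2=1, M3=0, M4=0, giving Y=0. Observed 1.
Test 1: faults giving observed 1 are {M1 stuck-at-1, M1 inverted output, M3 stuck-at-1, M3 inverted output, M4 stuck-at-1, M4 inverted output}.
Test 2 (A=1, B=1, C=1): fault-free M1=1, M2=1, M3=1, M4=0 → 0; observed 0. Eliminates M1 inverted output, M3 inverted output, M4 stuck-at-1, M4 inverted output.
Test 3 (A=0, B=0, C=0): fault-free M1=0, M2=0, M3=0, M4=0 → 0; observed 0. Eliminates M3 stuck-at-1.
Only M1 stuck-at-1 is consistent with every test.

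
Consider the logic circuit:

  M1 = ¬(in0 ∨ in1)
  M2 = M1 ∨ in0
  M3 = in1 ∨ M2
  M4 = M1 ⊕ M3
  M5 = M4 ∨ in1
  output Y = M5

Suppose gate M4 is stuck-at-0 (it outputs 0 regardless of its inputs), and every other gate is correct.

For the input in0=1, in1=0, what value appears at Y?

Propagate with M4 forced: M1=0, M2=1, M3=1, M4=0 [stuck-at-0], M5=0.
So Y = 0. (Without the fault it would be 1.)

0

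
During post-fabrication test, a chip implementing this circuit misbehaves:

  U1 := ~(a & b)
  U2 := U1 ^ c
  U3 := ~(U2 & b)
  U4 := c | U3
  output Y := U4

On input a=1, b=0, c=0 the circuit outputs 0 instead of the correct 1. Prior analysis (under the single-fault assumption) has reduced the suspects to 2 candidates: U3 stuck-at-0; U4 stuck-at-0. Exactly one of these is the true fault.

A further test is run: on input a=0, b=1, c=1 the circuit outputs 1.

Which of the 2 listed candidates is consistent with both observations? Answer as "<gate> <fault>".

U3 stuck-at-0

Evaluate each candidate on input a=0, b=1, c=1:
  U3 stuck-at-0: U1=1, U2=0, U3=0 [stuck-at-0], U4=1 → 1 — matches
  U4 stuck-at-0: U1=1, U2=0, U3=1, U4=0 [stuck-at-0] → 0 — eliminated
Only U3 stuck-at-0 reproduces the observed 1.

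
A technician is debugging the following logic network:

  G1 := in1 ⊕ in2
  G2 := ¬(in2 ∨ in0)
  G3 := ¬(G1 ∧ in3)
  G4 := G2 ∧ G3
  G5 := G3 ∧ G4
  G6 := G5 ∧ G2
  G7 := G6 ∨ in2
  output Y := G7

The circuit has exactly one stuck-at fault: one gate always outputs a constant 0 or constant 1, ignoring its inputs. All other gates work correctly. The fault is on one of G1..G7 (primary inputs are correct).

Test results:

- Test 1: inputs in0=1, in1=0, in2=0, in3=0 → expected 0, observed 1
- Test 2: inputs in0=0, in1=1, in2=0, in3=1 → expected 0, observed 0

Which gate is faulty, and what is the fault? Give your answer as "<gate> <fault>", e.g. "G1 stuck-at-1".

G2 stuck-at-1

Fault-free values for test 1 (in0=1, in1=0, in2=0, in3=0): G1=0, G2=0, G3=1, G4=0, G5=0, G6=0, G7=0, giving Y=0. Observed 1.
Test 1: faults giving observed 1 are {G2 stuck-at-1, G6 stuck-at-1, G7 stuck-at-1}.
Test 2 (in0=0, in1=1, in2=0, in3=1): fault-free G1=1, G2=1, G3=0, G4=0, G5=0, G6=0, G7=0 → 0; observed 0. Eliminates G6 stuck-at-1, G7 stuck-at-1.
Only G2 stuck-at-1 is consistent with every test.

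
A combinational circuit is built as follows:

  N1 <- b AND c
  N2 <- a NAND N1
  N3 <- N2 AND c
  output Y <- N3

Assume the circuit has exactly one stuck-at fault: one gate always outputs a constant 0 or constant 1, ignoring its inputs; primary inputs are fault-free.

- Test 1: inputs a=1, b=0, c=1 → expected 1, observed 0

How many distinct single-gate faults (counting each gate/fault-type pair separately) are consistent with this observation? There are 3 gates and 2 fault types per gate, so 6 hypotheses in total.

3

Fault-free: N1=0, N2=1, N3=1 → 1. Observed 0.
  N1 stuck-at-0: output 1 ✗
  N1 stuck-at-1: output 0 ✓
  N2 stuck-at-0: output 0 ✓
  N2 stuck-at-1: output 1 ✗
  N3 stuck-at-0: output 0 ✓
  N3 stuck-at-1: output 1 ✗
Consistent faults: {N1 stuck-at-1, N2 stuck-at-0, N3 stuck-at-0} — 3 in all.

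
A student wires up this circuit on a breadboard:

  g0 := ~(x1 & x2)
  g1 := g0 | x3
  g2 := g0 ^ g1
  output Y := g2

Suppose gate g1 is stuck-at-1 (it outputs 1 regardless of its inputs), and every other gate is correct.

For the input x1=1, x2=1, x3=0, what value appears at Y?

Propagate with g1 forced: g0=0, g1=1 [stuck-at-1], g2=1.
So Y = 1. (Without the fault it would be 0.)

1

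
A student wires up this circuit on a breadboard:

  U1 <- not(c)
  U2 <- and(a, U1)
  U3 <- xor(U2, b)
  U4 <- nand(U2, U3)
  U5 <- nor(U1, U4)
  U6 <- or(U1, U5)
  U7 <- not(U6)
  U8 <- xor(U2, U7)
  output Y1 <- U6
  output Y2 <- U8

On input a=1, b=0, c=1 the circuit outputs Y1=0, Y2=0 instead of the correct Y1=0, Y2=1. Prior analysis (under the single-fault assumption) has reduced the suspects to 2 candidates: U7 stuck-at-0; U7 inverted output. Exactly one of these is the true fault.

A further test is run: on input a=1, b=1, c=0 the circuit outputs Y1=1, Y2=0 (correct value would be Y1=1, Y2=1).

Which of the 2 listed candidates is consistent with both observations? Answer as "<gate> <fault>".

Evaluate each candidate on input a=1, b=1, c=0:
  U7 stuck-at-0: U1=1, U2=1, U3=0, U4=1, U5=0, U6=1, U7=0 [stuck-at-0], U8=1 → Y1=1, Y2=1 — eliminated
  U7 inverted output: U1=1, U2=1, U3=0, U4=1, U5=0, U6=1, U7=1 [inverted output], U8=0 → Y1=1, Y2=0 — matches
Only U7 inverted output reproduces the observed Y1=1, Y2=0.

U7 inverted output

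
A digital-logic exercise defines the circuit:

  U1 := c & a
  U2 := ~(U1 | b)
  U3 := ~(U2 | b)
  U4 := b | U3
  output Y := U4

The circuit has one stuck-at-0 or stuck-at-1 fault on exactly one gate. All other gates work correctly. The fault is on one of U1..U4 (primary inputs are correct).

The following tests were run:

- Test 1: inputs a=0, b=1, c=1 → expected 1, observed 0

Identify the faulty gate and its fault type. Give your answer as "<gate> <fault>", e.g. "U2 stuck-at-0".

U4 stuck-at-0

Fault-free values for test 1 (a=0, b=1, c=1): U1=0, U2=0, U3=0, U4=1, giving Y=1. Observed 0.
Test 1: faults giving observed 0 are {U4 stuck-at-0}.
Only U4 stuck-at-0 is consistent with every test.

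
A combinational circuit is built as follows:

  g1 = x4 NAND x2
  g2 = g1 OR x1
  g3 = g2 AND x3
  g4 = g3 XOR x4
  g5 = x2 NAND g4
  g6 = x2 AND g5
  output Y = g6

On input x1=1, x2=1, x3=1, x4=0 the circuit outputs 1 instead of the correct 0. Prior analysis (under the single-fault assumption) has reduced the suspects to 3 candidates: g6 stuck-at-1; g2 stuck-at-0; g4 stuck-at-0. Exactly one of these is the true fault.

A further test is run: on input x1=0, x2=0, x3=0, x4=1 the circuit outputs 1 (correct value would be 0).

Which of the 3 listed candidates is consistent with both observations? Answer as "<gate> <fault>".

Evaluate each candidate on input x1=0, x2=0, x3=0, x4=1:
  g6 stuck-at-1: g1=1, g2=1, g3=0, g4=1, g5=1, g6=1 [stuck-at-1] → 1 — matches
  g2 stuck-at-0: g1=1, g2=0 [stuck-at-0], g3=0, g4=1, g5=1, g6=0 → 0 — eliminated
  g4 stuck-at-0: g1=1, g2=1, g3=0, g4=0 [stuck-at-0], g5=1, g6=0 → 0 — eliminated
Only g6 stuck-at-1 reproduces the observed 1.

g6 stuck-at-1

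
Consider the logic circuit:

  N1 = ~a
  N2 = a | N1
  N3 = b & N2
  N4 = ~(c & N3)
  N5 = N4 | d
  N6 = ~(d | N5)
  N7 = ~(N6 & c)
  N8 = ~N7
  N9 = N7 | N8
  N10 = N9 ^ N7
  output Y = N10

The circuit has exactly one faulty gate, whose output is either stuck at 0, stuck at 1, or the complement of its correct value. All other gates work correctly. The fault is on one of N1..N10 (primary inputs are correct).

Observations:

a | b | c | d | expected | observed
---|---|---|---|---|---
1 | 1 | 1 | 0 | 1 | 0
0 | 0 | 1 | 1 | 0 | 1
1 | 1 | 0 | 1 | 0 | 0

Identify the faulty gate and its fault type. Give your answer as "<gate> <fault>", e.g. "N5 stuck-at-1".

N6 inverted output

Fault-free values for test 1 (a=1, b=1, c=1, d=0): N1=0, N2=1, N3=1, N4=0, N5=0, N6=1, N7=0, N8=1, N9=1, N10=1, giving Y=1. Observed 0.
Test 1: faults giving observed 0 are {N2 stuck-at-0, N2 inverted output, N3 stuck-at-0, N3 inverted output, N4 stuck-at-1, N4 inverted output, N5 stuck-at-1, N5 inverted output, N6 stuck-at-0, N6 inverted output, N7 stuck-at-1, N7 inverted output, N8 stuck-at-0, N8 inverted output, N9 stuck-at-0, N9 inverted output, N10 stuck-at-0, N10 inverted output}.
Test 2 (a=0, b=0, c=1, d=1): fault-free N1=1, N2=1, N3=0, N4=1, N5=1, N6=0, N7=1, N8=0, N9=1, N10=0 → 0; observed 1. Eliminates N2 stuck-at-0, N2 inverted output, N3 stuck-at-0, N3 inverted output, N4 stuck-at-1, N4 inverted output, N5 stuck-at-1, N5 inverted output, N6 stuck-at-0, N7 stuck-at-1, N8 stuck-at-0, N8 inverted output, N10 stuck-at-0.
Test 3 (a=1, b=1, c=0, d=1): fault-free N1=0, N2=1, N3=1, N4=1, N5=1, N6=0, N7=1, N8=0, N9=1, N10=0 → 0; observed 0. Eliminates N7 inverted output, N9 stuck-at-0, N9 inverted output, N10 inverted output.
Only N6 inverted output is consistent with every test.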